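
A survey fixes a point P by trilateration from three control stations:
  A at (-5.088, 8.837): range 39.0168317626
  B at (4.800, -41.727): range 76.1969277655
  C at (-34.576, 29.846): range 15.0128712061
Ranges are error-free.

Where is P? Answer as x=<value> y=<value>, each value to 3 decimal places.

x=-43.129 y=17.508

eq1: (x + 5.088)² + (y − 8.837)² = 39.0168317626²
eq2: (x − 4.800)² + (y + 41.727)² = 76.1969277655²
eq3: (x + 34.576)² + (y − 29.846)² = 15.0128712061²
eq3−eq1, eq3−eq2 (x²,y² cancel):
  58.976·x − 42.018·y = -3279.230038
  78.752·x − 143.146·y = -5902.686462
det = 58.976·-143.146 − -42.018·78.752 = -5133.176960
x = (-3279.230038·-143.146 − -42.018·-5902.686462) / -5133.176960 = -43.129155
y = (58.976·-5902.686462 − -3279.230038·78.752) / -5133.176960 = 17.507854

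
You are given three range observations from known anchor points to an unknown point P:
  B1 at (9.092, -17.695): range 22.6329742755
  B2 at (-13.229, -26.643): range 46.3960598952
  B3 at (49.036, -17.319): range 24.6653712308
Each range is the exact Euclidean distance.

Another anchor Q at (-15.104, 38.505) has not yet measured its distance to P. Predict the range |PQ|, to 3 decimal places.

60.970

eq1: (x − 9.092)² + (y + 17.695)² = 22.6329742755²
eq2: (x + 13.229)² + (y + 26.643)² = 46.3960598952²
eq3: (x − 49.036)² + (y + 17.319)² = 24.6653712308²
eq2−eq3, eq2−eq1 (x²,y² cancel):
  124.530·x + 18.648·y = 3363.835003
  44.642·x + 17.896·y = 1151.264448
det = 124.530·17.896 − 18.648·44.642 = 1396.104864
x = (3363.835003·17.896 − 18.648·1151.264448) / 1396.104864 = 27.741764
y = (124.530·1151.264448 − 3363.835003·44.642) / 1396.104864 = -4.871669
|P − Q| = √((27.741764 − -15.104)² + (-4.871669 − 38.505)²) = 60.969623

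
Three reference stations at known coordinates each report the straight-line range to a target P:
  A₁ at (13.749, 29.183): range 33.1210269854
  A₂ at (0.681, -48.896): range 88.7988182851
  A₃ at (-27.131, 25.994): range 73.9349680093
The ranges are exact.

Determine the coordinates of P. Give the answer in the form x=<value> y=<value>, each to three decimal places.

eq1: (x − 13.749)² + (y − 29.183)² = 33.1210269854²
eq2: (x − 0.681)² + (y + 48.896)² = 88.7988182851²
eq3: (x + 27.131)² + (y − 25.994)² = 73.9349680093²
eq1−eq3, eq1−eq2 (x²,y² cancel):
  -81.760·x − 6.378·y = -3998.280359
  -26.136·x − 156.158·y = -5437.627613
det = -81.760·-156.158 − -6.378·-26.136 = 12600.782672
x = (-3998.280359·-156.158 − -6.378·-5437.627613) / 12600.782672 = 46.797274
y = (-81.760·-5437.627613 − -3998.280359·-26.136) / 12600.782672 = 26.988909

x=46.797 y=26.989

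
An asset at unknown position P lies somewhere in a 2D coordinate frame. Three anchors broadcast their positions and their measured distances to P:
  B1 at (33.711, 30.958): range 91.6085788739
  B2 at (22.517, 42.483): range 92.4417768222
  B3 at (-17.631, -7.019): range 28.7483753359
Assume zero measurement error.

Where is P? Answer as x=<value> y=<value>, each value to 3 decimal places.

eq1: (x − 33.711)² + (y − 30.958)² = 91.6085788739²
eq2: (x − 22.517)² + (y − 42.483)² = 92.4417768222²
eq3: (x + 17.631)² + (y + 7.019)² = 28.7483753359²
eq3−eq2, eq3−eq1 (x²,y² cancel):
  80.296·x + 99.004·y = -5767.310962
  102.684·x + 75.954·y = -5830.951876
det = 80.296·75.954 − 99.004·102.684 = -4067.324352
x = (-5767.310962·75.954 − 99.004·-5830.951876) / -4067.324352 = -34.233125
y = (80.296·-5830.951876 − -5767.310962·102.684) / -4067.324352 = -30.488950

x=-34.233 y=-30.489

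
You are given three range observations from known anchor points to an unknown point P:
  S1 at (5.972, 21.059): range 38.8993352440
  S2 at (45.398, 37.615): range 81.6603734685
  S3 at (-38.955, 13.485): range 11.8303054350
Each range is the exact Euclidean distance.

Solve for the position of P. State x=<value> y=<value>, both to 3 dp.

eq1: (x − 5.972)² + (y − 21.059)² = 38.8993352440²
eq2: (x − 45.398)² + (y − 37.615)² = 81.6603734685²
eq3: (x + 38.955)² + (y − 13.485)² = 11.8303054350²
eq1−eq2, eq1−eq3 (x²,y² cancel):
  78.852·x + 33.112·y = -2158.537949
  -89.854·x − 15.148·y = 2593.393141
det = 78.852·-15.148 − 33.112·-89.854 = 1780.795552
x = (-2158.537949·-15.148 − 33.112·2593.393141) / 1780.795552 = -29.860194
y = (78.852·2593.393141 − -2158.537949·-89.854) / 1780.795552 = 5.919246

x=-29.860 y=5.919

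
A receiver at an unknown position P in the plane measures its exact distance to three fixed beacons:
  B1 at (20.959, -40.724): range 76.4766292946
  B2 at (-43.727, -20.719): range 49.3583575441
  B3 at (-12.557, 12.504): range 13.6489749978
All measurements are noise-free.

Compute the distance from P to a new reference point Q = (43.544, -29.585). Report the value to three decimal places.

eq1: (x − 20.959)² + (y + 40.724)² = 76.4766292946²
eq2: (x + 43.727)² + (y + 20.719)² = 49.3583575441²
eq3: (x + 12.557)² + (y − 12.504)² = 13.6489749978²
eq3−eq2, eq3−eq1 (x²,y² cancel):
  -62.340·x − 66.446·y = -222.653716
  67.032·x − 106.456·y = -3878.684718
det = -62.340·-106.456 − -66.446·67.032 = 11090.475312
x = (-222.653716·-106.456 − -66.446·-3878.684718) / 11090.475312 = -21.101013
y = (-62.340·-3878.684718 − -222.653716·67.032) / 11090.475312 = 23.147983
|P − Q| = √((-21.101013 − 43.544)² + (23.147983 − -29.585)²) = 83.425087

83.425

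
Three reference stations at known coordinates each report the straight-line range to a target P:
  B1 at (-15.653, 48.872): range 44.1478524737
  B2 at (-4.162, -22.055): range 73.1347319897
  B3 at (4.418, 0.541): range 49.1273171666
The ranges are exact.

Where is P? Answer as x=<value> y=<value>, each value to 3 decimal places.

x=28.172 y=43.544

eq1: (x + 15.653)² + (y − 48.872)² = 44.1478524737²
eq2: (x + 4.162)² + (y + 22.055)² = 73.1347319897²
eq3: (x − 4.418)² + (y − 0.541)² = 49.1273171666²
eq2−eq3, eq2−eq1 (x²,y² cancel):
  17.160·x + 45.192·y = 2451.261867
  -22.982·x + 141.854·y = 5529.399669
det = 17.160·141.854 − 45.192·-22.982 = 3472.817184
x = (2451.261867·141.854 − 45.192·5529.399669) / 3472.817184 = 28.172134
y = (17.160·5529.399669 − 2451.261867·-22.982) / 3472.817184 = 43.543726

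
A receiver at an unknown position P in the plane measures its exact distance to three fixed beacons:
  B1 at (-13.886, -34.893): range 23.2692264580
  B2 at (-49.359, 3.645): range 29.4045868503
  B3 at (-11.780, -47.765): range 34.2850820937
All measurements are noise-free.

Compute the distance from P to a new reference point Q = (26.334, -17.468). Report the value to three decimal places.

57.948

eq1: (x + 13.886)² + (y + 34.893)² = 23.2692264580²
eq2: (x + 49.359)² + (y − 3.645)² = 29.4045868503²
eq3: (x + 11.780)² + (y + 47.765)² = 34.2850820937²
eq3−eq1, eq3−eq2 (x²,y² cancel):
  -4.212·x + 25.744·y = -375.911226
  -75.158·x + 102.820·y = 340.170407
det = -4.212·102.820 − 25.744·-75.158 = 1501.789712
x = (-375.911226·102.820 − 25.744·340.170407) / 1501.789712 = -31.568028
y = (-4.212·340.170407 − -375.911226·-75.158) / 1501.789712 = -19.766771
|P − Q| = √((-31.568028 − 26.334)² + (-19.766771 − -17.468)²) = 57.947642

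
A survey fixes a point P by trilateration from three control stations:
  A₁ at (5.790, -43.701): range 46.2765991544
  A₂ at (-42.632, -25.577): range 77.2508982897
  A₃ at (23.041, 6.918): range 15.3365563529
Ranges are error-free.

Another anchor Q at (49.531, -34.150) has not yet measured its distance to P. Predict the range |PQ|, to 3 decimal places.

33.561

eq1: (x − 5.790)² + (y + 43.701)² = 46.2765991544²
eq2: (x + 42.632)² + (y + 25.577)² = 77.2508982897²
eq3: (x − 23.041)² + (y − 6.918)² = 15.3365563529²
eq1−eq2, eq1−eq3 (x²,y² cancel):
  -96.844·x + 36.248·y = -3297.808805
  34.502·x + 101.238·y = 541.758573
det = -96.844·101.238 − 36.248·34.502 = -11054.921368
x = (-3297.808805·101.238 − 36.248·541.758573) / -11054.921368 = 31.976820
y = (-96.844·541.758573 − -3297.808805·34.502) / -11054.921368 = -5.546392
|P − Q| = √((31.976820 − 49.531)² + (-5.546392 − -34.150)²) = 33.560626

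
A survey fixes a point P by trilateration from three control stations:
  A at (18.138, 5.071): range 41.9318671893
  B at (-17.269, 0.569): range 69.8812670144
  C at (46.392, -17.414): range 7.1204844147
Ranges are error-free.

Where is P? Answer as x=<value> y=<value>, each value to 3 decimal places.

x=48.020 y=-24.346

eq1: (x − 18.138)² + (y − 5.071)² = 41.9318671893²
eq2: (x + 17.269)² + (y − 0.569)² = 69.8812670144²
eq3: (x − 46.392)² + (y + 17.414)² = 7.1204844147²
eq2−eq3, eq2−eq1 (x²,y² cancel):
  127.322·x − 35.966·y = 6989.613119
  70.814·x + 9.004·y = 3181.269957
det = 127.322·9.004 − -35.966·70.814 = 3693.303612
x = (6989.613119·9.004 − -35.966·3181.269957) / 3693.303612 = 48.019890
y = (127.322·3181.269957 − 6989.613119·70.814) / 3693.303612 = -24.345903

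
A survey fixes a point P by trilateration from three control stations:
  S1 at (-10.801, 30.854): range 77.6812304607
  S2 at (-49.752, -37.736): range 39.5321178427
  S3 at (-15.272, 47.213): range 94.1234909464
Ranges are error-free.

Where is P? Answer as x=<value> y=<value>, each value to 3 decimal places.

eq1: (x + 10.801)² + (y − 30.854)² = 77.6812304607²
eq2: (x + 49.752)² + (y + 37.736)² = 39.5321178427²
eq3: (x + 15.272)² + (y − 47.213)² = 94.1234909464²
eq1−eq3, eq1−eq2 (x²,y² cancel):
  -8.942·x + 32.718·y = -1431.187546
  -77.902·x − 137.180·y = 7302.221508
det = -8.942·-137.180 − 32.718·-77.902 = 3775.461196
x = (-1431.187546·-137.180 − 32.718·7302.221508) / 3775.461196 = -11.279092
y = (-8.942·7302.221508 − -1431.187546·-77.902) / 3775.461196 = -46.825759

x=-11.279 y=-46.826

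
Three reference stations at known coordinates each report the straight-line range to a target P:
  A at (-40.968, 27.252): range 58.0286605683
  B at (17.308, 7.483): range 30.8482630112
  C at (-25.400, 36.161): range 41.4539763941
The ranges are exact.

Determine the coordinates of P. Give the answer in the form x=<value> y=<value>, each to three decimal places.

eq1: (x + 40.968)² + (y − 27.252)² = 58.0286605683²
eq2: (x − 17.308)² + (y − 7.483)² = 30.8482630112²
eq3: (x + 25.400)² + (y − 36.161)² = 41.4539763941²
eq1−eq2, eq1−eq3 (x²,y² cancel):
  116.552·x − 39.538·y = 350.223742
  31.136·x + 17.818·y = 1180.622681
det = 116.552·17.818 − -39.538·31.136 = 3307.778704
x = (350.223742·17.818 − -39.538·1180.622681) / 3307.778704 = 15.998575
y = (116.552·1180.622681 − 350.223742·31.136) / 3307.778704 = 38.303460

x=15.999 y=38.303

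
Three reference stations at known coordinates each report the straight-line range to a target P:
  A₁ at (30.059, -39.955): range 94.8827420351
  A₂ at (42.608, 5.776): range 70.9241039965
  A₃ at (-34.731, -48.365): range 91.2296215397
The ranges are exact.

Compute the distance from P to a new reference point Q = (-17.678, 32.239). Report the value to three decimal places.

eq1: (x − 30.059)² + (y + 39.955)² = 94.8827420351²
eq2: (x − 42.608)² + (y − 5.776)² = 70.9241039965²
eq3: (x + 34.731)² + (y + 48.365)² = 91.2296215397²
eq1−eq3, eq1−eq2 (x²,y² cancel):
  -129.580·x − 16.820·y = 1725.360970
  25.098·x + 91.462·y = 3321.364542
det = -129.580·91.462 − -16.820·25.098 = -11429.497600
x = (1725.360970·91.462 − -16.820·3321.364542) / -11429.497600 = -18.694638
y = (-129.580·3321.364542 − 1725.360970·25.098) / -11429.497600 = 41.444125
|P − Q| = √((-18.694638 − -17.678)² + (41.444125 − 32.239)²) = 9.261095

9.261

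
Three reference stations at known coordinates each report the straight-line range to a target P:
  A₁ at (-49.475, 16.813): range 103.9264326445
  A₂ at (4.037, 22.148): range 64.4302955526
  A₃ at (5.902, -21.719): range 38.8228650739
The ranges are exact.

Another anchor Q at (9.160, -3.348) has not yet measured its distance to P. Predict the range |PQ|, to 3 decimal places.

eq1: (x + 49.475)² + (y − 16.813)² = 103.9264326445²
eq2: (x − 4.037)² + (y − 22.148)² = 64.4302955526²
eq3: (x − 5.902)² + (y + 21.719)² = 38.8228650739²
eq2−eq3, eq2−eq1 (x²,y² cancel):
  3.730·x − 87.734·y = 2643.765424
  -107.024·x − 10.670·y = -4425.819096
det = 3.730·-10.670 − -87.734·-107.024 = -9429.442716
x = (2643.765424·-10.670 − -87.734·-4425.819096) / -9429.442716 = 44.170563
y = (3.730·-4425.819096 − 2643.765424·-107.024) / -9429.442716 = -28.255969
|P − Q| = √((44.170563 − 9.160)² + (-28.255969 − -3.348)²) = 42.966806

42.967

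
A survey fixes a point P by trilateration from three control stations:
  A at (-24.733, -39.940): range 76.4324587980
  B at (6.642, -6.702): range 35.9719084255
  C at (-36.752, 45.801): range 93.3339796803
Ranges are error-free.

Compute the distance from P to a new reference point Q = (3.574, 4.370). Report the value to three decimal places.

eq1: (x + 24.733)² + (y + 39.940)² = 76.4324587980²
eq2: (x − 6.642)² + (y + 6.702)² = 35.9719084255²
eq3: (x + 36.752)² + (y − 45.801)² = 93.3339796803²
eq1−eq2, eq1−eq3 (x²,y² cancel):
  62.750·x + 66.476·y = 2430.050641
  -24.038·x + 171.482·y = -1627.794789
det = 62.750·171.482 − 66.476·-24.038 = 12358.445588
x = (2430.050641·171.482 − 66.476·-1627.794789) / 12358.445588 = 42.474535
y = (62.750·-1627.794789 − 2430.050641·-24.038) / 12358.445588 = -3.538517
|P − Q| = √((42.474535 − 3.574)² + (-3.538517 − 4.370)²) = 39.696300

39.696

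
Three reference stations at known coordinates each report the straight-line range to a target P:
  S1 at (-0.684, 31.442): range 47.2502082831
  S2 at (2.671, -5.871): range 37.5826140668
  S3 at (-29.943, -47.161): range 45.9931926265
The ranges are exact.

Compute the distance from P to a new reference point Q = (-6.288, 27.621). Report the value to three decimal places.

eq1: (x + 0.684)² + (y − 31.442)² = 47.2502082831²
eq2: (x − 2.671)² + (y + 5.871)² = 37.5826140668²
eq3: (x + 29.943)² + (y + 47.161)² = 45.9931926265²
eq1−eq2, eq1−eq3 (x²,y² cancel):
  6.710·x − 74.626·y = -127.335035
  -58.518·x − 157.206·y = 2248.884365
det = 6.710·-157.206 − -74.626·-58.518 = -5421.816528
x = (-127.335035·-157.206 − -74.626·2248.884365) / -5421.816528 = -34.645782
y = (6.710·2248.884365 − -127.335035·-58.518) / -5421.816528 = -1.408868
|P − Q| = √((-34.645782 − -6.288)² + (-1.408868 − 27.621)²) = 40.581979

40.582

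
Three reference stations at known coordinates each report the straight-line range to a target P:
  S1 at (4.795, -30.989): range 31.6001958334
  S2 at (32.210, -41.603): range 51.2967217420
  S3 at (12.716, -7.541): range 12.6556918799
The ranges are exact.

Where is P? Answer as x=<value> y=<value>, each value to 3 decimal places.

eq1: (x − 4.795)² + (y + 30.989)² = 31.6001958334²
eq2: (x − 32.210)² + (y + 41.603)² = 51.2967217420²
eq3: (x − 12.716)² + (y + 7.541)² = 12.6556918799²
eq3−eq1, eq3−eq2 (x²,y² cancel):
  -15.842·x − 46.896·y = -73.659031
  38.988·x − 68.124·y = 78.543247
det = -15.842·-68.124 − -46.896·38.988 = 2907.601656
x = (-73.659031·-68.124 − -46.896·78.543247) / 2907.601656 = 2.992608
y = (-15.842·78.543247 − -73.659031·38.988) / 2907.601656 = 0.559752

x=2.993 y=0.560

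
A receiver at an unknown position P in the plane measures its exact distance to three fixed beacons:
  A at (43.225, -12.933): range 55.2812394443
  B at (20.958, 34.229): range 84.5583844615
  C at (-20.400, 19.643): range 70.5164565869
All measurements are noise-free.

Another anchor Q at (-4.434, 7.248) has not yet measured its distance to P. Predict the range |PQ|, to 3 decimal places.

eq1: (x − 43.225)² + (y + 12.933)² = 55.2812394443²
eq2: (x − 20.958)² + (y − 34.229)² = 84.5583844615²
eq3: (x + 20.400)² + (y − 19.643)² = 70.5164565869²
eq2−eq1, eq2−eq3 (x²,y² cancel):
  44.534·x − 94.324·y = 4518.905857
  -82.716·x − 29.172·y = 1368.694977
det = 44.534·-29.172 − -94.324·-82.716 = -9101.249832
x = (4518.905857·-29.172 − -94.324·1368.694977) / -9101.249832 = 0.299380
y = (44.534·1368.694977 − 4518.905857·-82.716) / -9101.249832 = -47.766987
|P − Q| = √((0.299380 − -4.434)² + (-47.766987 − 7.248)²) = 55.218237

55.218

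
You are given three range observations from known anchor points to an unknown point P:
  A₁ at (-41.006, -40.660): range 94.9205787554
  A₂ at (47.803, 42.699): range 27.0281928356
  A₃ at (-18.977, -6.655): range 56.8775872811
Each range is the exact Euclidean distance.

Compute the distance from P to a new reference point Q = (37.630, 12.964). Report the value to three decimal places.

eq1: (x + 41.006)² + (y + 40.660)² = 94.9205787554²
eq2: (x − 47.803)² + (y − 42.699)² = 27.0281928356²
eq3: (x + 18.977)² + (y + 6.655)² = 56.8775872811²
eq2−eq1, eq2−eq3 (x²,y² cancel):
  -177.618·x − 166.718·y = -9052.996837
  -133.560·x − 98.708·y = -6208.452583
det = -177.618·-98.708 − -166.718·-133.560 = -4734.538536
x = (-9052.996837·-98.708 − -166.718·-6208.452583) / -4734.538536 = 29.877798
y = (-177.618·-6208.452583 − -9052.996837·-133.560) / -4734.538536 = 22.470052
|P − Q| = √((29.877798 − 37.630)² + (22.470052 − 12.964)²) = 12.266281

12.266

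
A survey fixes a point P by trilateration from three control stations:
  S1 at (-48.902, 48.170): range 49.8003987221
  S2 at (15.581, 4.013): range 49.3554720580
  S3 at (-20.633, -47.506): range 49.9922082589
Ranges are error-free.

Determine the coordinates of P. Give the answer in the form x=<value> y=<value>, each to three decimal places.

x=-33.667 y=0.757

eq1: (x + 48.902)² + (y − 48.170)² = 49.8003987221²
eq2: (x − 15.581)² + (y − 4.013)² = 49.3554720580²
eq3: (x + 20.633)² + (y + 47.506)² = 49.9922082589²
eq3−eq1, eq3−eq2 (x²,y² cancel):
  -56.538·x + 191.352·y = 2048.354953
  72.428·x + 103.038·y = -2360.410730
det = -56.538·103.038 − 191.352·72.428 = -19684.805100
x = (2048.354953·103.038 − 191.352·-2360.410730) / -19684.805100 = -33.666968
y = (-56.538·-2360.410730 − 2048.354953·72.428) / -19684.805100 = 0.757201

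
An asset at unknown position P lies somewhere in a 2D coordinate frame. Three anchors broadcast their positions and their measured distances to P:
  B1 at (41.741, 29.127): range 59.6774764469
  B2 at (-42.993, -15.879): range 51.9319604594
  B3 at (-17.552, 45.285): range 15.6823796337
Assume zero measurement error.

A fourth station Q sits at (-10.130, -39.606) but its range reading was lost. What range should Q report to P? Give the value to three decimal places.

69.652

eq1: (x − 41.741)² + (y − 29.127)² = 59.6774764469²
eq2: (x + 42.993)² + (y + 15.879)² = 51.9319604594²
eq3: (x + 17.552)² + (y − 45.285)² = 15.6823796337²
eq1−eq3, eq1−eq2 (x²,y² cancel):
  -118.586·x + 32.316·y = 3083.574883
  -169.468·x − 90.012·y = 374.320158
det = -118.586·-90.012 − 32.316·-169.468 = 16150.690920
x = (3083.574883·-90.012 − 32.316·374.320158) / 16150.690920 = -17.934544
y = (-118.586·374.320158 − 3083.574883·-169.468) / 16150.690920 = 29.607287
|P − Q| = √((-17.934544 − -10.130)² + (29.607287 − -39.606)²) = 69.651920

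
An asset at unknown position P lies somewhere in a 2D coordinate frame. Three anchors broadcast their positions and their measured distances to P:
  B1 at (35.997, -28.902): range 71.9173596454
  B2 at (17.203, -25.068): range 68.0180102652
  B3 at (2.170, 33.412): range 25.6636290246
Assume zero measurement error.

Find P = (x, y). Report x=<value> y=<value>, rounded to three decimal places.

x=26.227 y=42.349

eq1: (x − 35.997)² + (y + 28.902)² = 71.9173596454²
eq2: (x − 17.203)² + (y + 25.068)² = 68.0180102652²
eq3: (x − 2.170)² + (y − 33.412)² = 25.6636290246²
eq3−eq2, eq3−eq1 (x²,y² cancel):
  30.066·x − 116.960·y = -4164.550677
  67.654·x − 124.628·y = -3503.445795
det = 30.066·-124.628 − -116.960·67.654 = 4165.746392
x = (-4164.550677·-124.628 − -116.960·-3503.445795) / 4165.746392 = 26.227377
y = (30.066·-3503.445795 − -4164.550677·67.654) / 4165.746392 = 42.348692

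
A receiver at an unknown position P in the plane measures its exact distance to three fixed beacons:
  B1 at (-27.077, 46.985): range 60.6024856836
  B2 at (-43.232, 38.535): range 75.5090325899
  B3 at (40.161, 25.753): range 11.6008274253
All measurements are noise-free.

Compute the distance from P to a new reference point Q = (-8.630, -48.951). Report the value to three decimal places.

92.561

eq1: (x + 27.077)² + (y − 46.985)² = 60.6024856836²
eq2: (x + 43.232)² + (y − 38.535)² = 75.5090325899²
eq3: (x − 40.161)² + (y − 25.753)² = 11.6008274253²
eq2−eq3, eq2−eq1 (x²,y² cancel):
  166.786·x − 25.564·y = 4489.205687
  32.310·x + 16.900·y = 1615.754837
det = 166.786·16.900 − -25.564·32.310 = 3644.656240
x = (4489.205687·16.900 − -25.564·1615.754837) / 3644.656240 = 32.149186
y = (166.786·1615.754837 − 4489.205687·32.310) / 3644.656240 = 34.142877
|P − Q| = √((32.149186 − -8.630)² + (34.142877 − -48.951)²) = 92.560977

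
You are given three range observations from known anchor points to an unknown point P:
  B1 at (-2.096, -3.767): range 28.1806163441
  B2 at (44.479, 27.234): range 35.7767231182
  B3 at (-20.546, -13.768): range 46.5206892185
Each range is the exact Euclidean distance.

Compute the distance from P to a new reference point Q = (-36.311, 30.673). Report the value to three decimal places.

eq1: (x + 2.096)² + (y + 3.767)² = 28.1806163441²
eq2: (x − 44.479)² + (y − 27.234)² = 35.7767231182²
eq3: (x + 20.546)² + (y + 13.768)² = 46.5206892185²
eq1−eq2, eq1−eq3 (x²,y² cancel):
  93.150·x + 62.002·y = 2215.661912
  -36.900·x − 20.002·y = -776.914953
det = 93.150·-20.002 − 62.002·-36.900 = 424.687500
x = (2215.661912·-20.002 − 62.002·-776.914953) / 424.687500 = 9.071638
y = (93.150·-776.914953 − 2215.661912·-36.900) / 424.687500 = 22.106365
|P − Q| = √((9.071638 − -36.311)² + (22.106365 − 30.673)²) = 46.184100

46.184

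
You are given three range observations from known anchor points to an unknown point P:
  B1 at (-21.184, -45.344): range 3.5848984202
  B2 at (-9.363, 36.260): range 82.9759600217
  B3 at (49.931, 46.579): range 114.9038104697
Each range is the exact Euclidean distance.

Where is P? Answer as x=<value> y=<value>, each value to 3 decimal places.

x=-17.727 y=-46.293

eq1: (x + 21.184)² + (y + 45.344)² = 3.5848984202²
eq2: (x + 9.363)² + (y − 36.260)² = 82.9759600217²
eq3: (x − 49.931)² + (y − 46.579)² = 114.9038104697²
eq2−eq1, eq2−eq3 (x²,y² cancel):
  -23.642·x − 163.208·y = 7974.545268
  118.588·x + 20.638·y = -3057.621086
det = -23.642·20.638 − -163.208·118.588 = 18866.586708
x = (7974.545268·20.638 − -163.208·-3057.621086) / 18866.586708 = -17.727083
y = (-23.642·-3057.621086 − 7974.545268·118.588) / 18866.586708 = -46.293329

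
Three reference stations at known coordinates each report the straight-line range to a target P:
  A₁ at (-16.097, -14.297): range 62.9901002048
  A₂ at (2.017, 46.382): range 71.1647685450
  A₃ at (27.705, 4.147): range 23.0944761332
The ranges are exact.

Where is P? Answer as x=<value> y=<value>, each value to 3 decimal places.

x=46.672 y=-9.028

eq1: (x + 16.097)² + (y + 14.297)² = 62.9901002048²
eq2: (x − 2.017)² + (y − 46.382)² = 71.1647685450²
eq3: (x − 27.705)² + (y − 4.147)² = 23.0944761332²
eq2−eq3, eq2−eq1 (x²,y² cancel):
  51.376·x − 84.470·y = 3160.475875
  -36.228·x − 121.358·y = -595.169037
det = 51.376·-121.358 − -84.470·-36.228 = -9295.067768
x = (3160.475875·-121.358 − -84.470·-595.169037) / -9295.067768 = 46.672383
y = (51.376·-595.169037 − 3160.475875·-36.228) / -9295.067768 = -9.028478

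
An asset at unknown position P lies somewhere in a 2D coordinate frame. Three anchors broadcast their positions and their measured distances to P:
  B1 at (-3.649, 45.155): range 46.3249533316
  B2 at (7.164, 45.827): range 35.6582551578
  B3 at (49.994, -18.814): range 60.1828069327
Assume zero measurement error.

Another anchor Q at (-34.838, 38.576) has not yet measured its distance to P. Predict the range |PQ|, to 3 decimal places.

eq1: (x + 3.649)² + (y − 45.155)² = 46.3249533316²
eq2: (x − 7.164)² + (y − 45.827)² = 35.6582551578²
eq3: (x − 49.994)² + (y + 18.814)² = 60.1828069327²
eq3−eq2, eq3−eq1 (x²,y² cancel):
  -85.660·x + 129.282·y = 1648.529282
  -107.286·x + 127.938·y = 674.891543
det = -85.660·127.938 − 129.282·-107.286 = 2910.979572
x = (1648.529282·127.938 − 129.282·674.891543) / 2910.979572 = 42.479931
y = (-85.660·674.891543 − 1648.529282·-107.286) / 2910.979572 = 40.897883
|P − Q| = √((42.479931 − -34.838)² + (40.897883 − 38.576)²) = 77.352786

77.353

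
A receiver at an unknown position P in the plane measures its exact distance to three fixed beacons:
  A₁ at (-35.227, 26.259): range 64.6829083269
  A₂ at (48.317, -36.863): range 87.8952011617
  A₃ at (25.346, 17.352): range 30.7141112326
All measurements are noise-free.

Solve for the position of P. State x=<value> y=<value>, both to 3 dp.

eq1: (x + 35.227)² + (y − 26.259)² = 64.6829083269²
eq2: (x − 48.317)² + (y + 36.863)² = 87.8952011617²
eq3: (x − 25.346)² + (y − 17.352)² = 30.7141112326²
eq2−eq1, eq2−eq3 (x²,y² cancel):
  -167.088·x + 126.244·y = 1778.751110
  -45.942·x + 108.430·y = 4032.308120
det = -167.088·108.430 − 126.244·-45.942 = -12317.449992
x = (1778.751110·108.430 − 126.244·4032.308120) / -12317.449992 = 25.669658
y = (-167.088·4032.308120 − 1778.751110·-45.942) / -12317.449992 = 48.064406

x=25.670 y=48.064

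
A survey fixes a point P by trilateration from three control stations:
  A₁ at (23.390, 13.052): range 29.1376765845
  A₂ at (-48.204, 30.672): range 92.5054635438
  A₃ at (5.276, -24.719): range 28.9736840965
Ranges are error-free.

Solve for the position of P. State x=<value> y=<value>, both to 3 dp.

eq1: (x − 23.390)² + (y − 13.052)² = 29.1376765845²
eq2: (x + 48.204)² + (y − 30.672)² = 92.5054635438²
eq3: (x − 5.276)² + (y + 24.719)² = 28.9736840965²
eq2−eq1, eq2−eq3 (x²,y² cancel):
  143.188·x − 35.240·y = 5161.306193
  106.960·x − 110.782·y = 5092.254352
det = 143.188·-110.782 − -35.240·106.960 = -12093.382616
x = (5161.306193·-110.782 − -35.240·5092.254352) / -12093.382616 = 32.441608
y = (143.188·5092.254352 − 5161.306193·106.960) / -12093.382616 = -14.644075

x=32.442 y=-14.644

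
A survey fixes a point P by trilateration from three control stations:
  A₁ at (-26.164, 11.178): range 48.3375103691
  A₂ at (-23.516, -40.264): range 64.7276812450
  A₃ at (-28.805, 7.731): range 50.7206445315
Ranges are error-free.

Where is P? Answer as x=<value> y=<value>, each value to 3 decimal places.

x=21.882 y=5.874

eq1: (x + 26.164)² + (y − 11.178)² = 48.3375103691²
eq2: (x + 23.516)² + (y + 40.264)² = 64.7276812450²
eq3: (x + 28.805)² + (y − 7.731)² = 50.7206445315²
eq1−eq2, eq1−eq3 (x²,y² cancel):
  5.296·x − 102.884·y = -488.468439
  -5.282·x − 6.894·y = -156.075067
det = 5.296·-6.894 − -102.884·-5.282 = -579.943912
x = (-488.468439·-6.894 − -102.884·-156.075067) / -579.943912 = 21.881643
y = (5.296·-156.075067 − -488.468439·-5.282) / -579.943912 = 5.874126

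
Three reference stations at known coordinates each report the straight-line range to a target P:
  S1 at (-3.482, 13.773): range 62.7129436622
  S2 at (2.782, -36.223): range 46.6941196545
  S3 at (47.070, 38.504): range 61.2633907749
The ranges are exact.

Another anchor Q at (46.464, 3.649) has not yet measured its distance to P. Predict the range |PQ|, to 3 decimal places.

26.427

eq1: (x + 3.482)² + (y − 13.773)² = 62.7129436622²
eq2: (x − 2.782)² + (y + 36.223)² = 46.6941196545²
eq3: (x − 47.070)² + (y − 38.504)² = 61.2633907749²
eq1−eq3, eq1−eq2 (x²,y² cancel):
  101.104·x + 49.462·y = 3676.033317
  12.528·x − 99.992·y = 2870.597892
det = 101.104·-99.992 − 49.462·12.528 = -10729.251104
x = (3676.033317·-99.992 − 49.462·2870.597892) / -10729.251104 = 47.492545
y = (101.104·2870.597892 − 3676.033317·12.528) / -10729.251104 = -22.757934
|P − Q| = √((47.492545 − 46.464)² + (-22.757934 − 3.649)²) = 26.426957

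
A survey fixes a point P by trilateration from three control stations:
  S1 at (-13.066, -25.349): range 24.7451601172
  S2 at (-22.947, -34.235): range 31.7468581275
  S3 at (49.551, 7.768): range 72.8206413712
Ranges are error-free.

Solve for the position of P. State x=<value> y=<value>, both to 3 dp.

x=-22.543 y=-2.491

eq1: (x + 13.066)² + (y + 25.349)² = 24.7451601172²
eq2: (x + 22.947)² + (y + 34.235)² = 31.7468581275²
eq3: (x − 49.551)² + (y − 7.768)² = 72.8206413712²
eq3−eq2, eq3−eq1 (x²,y² cancel):
  -144.996·x − 84.006·y = 3477.939418
  -125.234·x − 66.234·y = 2988.171592
det = -144.996·-66.234 − -84.006·-125.234 = -916.742340
x = (3477.939418·-66.234 − -84.006·2988.171592) / -916.742340 = -22.543415
y = (-144.996·2988.171592 − 3477.939418·-125.234) / -916.742340 = -2.490707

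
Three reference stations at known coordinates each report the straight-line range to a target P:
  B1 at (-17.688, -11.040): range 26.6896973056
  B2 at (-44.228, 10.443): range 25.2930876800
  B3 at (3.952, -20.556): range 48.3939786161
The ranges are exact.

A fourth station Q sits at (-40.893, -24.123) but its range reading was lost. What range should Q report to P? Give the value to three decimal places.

eq1: (x + 17.688)² + (y + 11.040)² = 26.6896973056²
eq2: (x + 44.228)² + (y − 10.443)² = 25.2930876800²
eq3: (x − 3.952)² + (y + 20.556)² = 48.3939786161²
eq2−eq3, eq2−eq1 (x²,y² cancel):
  96.360·x − 61.998·y = -3329.241675
  53.080·x − 42.966·y = -1703.024947
det = 96.360·-42.966 − -61.998·53.080 = -849.349920
x = (-3329.241675·-42.966 − -61.998·-1703.024947) / -849.349920 = -44.104387
y = (96.360·-1703.024947 − -3329.241675·53.080) / -849.349920 = -14.849786
|P − Q| = √((-44.104387 − -40.893)² + (-14.849786 − -24.123)²) = 9.813537

9.814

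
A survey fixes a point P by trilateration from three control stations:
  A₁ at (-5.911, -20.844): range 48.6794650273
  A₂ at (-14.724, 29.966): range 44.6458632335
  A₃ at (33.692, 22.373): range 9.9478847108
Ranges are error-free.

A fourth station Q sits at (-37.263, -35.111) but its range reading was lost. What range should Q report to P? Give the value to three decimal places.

eq1: (x + 5.911)² + (y + 20.844)² = 48.6794650273²
eq2: (x + 14.724)² + (y − 29.966)² = 44.6458632335²
eq3: (x − 33.692)² + (y − 22.373)² = 9.9478847108²
eq1−eq2, eq1−eq3 (x²,y² cancel):
  -17.626·x + 101.620·y = 1021.782286
  79.206·x + 86.434·y = 3437.019641
det = -17.626·86.434 − 101.620·79.206 = -9572.399404
x = (1021.782286·86.434 − 101.620·3437.019641) / -9572.399404 = 27.261003
y = (-17.626·3437.019641 − 1021.782286·79.206) / -9572.399404 = 14.783357
|P − Q| = √((27.261003 − -37.263)² + (14.783357 − -35.111)²) = 81.564660

81.565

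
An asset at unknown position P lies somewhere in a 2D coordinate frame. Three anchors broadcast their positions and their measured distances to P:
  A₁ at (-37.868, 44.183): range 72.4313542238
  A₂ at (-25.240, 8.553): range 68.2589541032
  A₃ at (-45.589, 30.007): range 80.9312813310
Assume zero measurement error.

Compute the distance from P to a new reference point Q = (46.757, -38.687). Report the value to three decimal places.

81.162

eq1: (x + 37.868)² + (y − 44.183)² = 72.4313542238²
eq2: (x + 25.240)² + (y − 8.553)² = 68.2589541032²
eq3: (x + 45.589)² + (y − 30.007)² = 80.9312813310²
eq3−eq2, eq3−eq1 (x²,y² cancel):
  40.698·x − 42.908·y = -377.978078
  15.442·x + 28.352·y = 1710.917166
det = 40.698·28.352 − -42.908·15.442 = 1816.455032
x = (-377.978078·28.352 − -42.908·1710.917166) / 1816.455032 = 34.515360
y = (40.698·1710.917166 − -377.978078·15.442) / 1816.455032 = 41.546663
|P − Q| = √((34.515360 − 46.757)² + (41.546663 − -38.687)²) = 81.162173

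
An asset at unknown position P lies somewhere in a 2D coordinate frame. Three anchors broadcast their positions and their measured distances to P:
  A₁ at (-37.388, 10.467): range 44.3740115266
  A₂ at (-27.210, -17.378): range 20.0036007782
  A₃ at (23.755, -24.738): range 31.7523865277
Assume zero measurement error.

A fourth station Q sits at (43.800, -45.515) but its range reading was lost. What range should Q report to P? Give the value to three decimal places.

eq1: (x + 37.388)² + (y − 10.467)² = 44.3740115266²
eq2: (x + 27.210)² + (y + 17.378)² = 20.0036007782²
eq3: (x − 23.755)² + (y + 24.738)² = 31.7523865277²
eq2−eq3, eq2−eq1 (x²,y² cancel):
  101.930·x − 14.720·y = -474.180321
  -20.356·x + 55.690·y = -1103.867206
det = 101.930·55.690 − -14.720·-20.356 = 5376.841380
x = (-474.180321·55.690 − -14.720·-1103.867206) / 5376.841380 = -7.933287
y = (101.930·-1103.867206 − -474.180321·-20.356) / 5376.841380 = -22.721444
|P − Q| = √((-7.933287 − 43.800)² + (-22.721444 − -45.515)²) = 56.532108

56.532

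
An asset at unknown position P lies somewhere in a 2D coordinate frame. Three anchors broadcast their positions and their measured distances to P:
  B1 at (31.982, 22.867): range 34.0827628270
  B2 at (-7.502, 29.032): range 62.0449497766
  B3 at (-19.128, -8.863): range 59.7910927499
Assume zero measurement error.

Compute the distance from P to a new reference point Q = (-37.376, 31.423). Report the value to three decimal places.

eq1: (x − 31.982)² + (y − 22.867)² = 34.0827628270²
eq2: (x + 7.502)² + (y − 29.032)² = 62.0449497766²
eq3: (x + 19.128)² + (y + 8.863)² = 59.7910927499²
eq1−eq2, eq1−eq3 (x²,y² cancel):
  -78.968·x + 12.330·y = -3334.552056
  -102.220·x − 63.460·y = -3514.654910
det = -78.968·-63.460 − 12.330·-102.220 = 6271.681880
x = (-3334.552056·-63.460 − 12.330·-3514.654910) / 6271.681880 = 40.650399
y = (-78.968·-3514.654910 − -3334.552056·-102.220) / 6271.681880 = -10.095002
|P − Q| = √((40.650399 − -37.376)² + (-10.095002 − 31.423)²) = 88.384746

88.385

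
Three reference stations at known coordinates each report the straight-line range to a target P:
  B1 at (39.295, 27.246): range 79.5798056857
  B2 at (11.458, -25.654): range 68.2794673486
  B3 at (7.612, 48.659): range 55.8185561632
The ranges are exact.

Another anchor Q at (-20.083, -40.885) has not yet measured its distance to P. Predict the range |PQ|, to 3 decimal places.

63.408

eq1: (x − 39.295)² + (y − 27.246)² = 79.5798056857²
eq2: (x − 11.458)² + (y + 25.654)² = 68.2794673486²
eq3: (x − 7.612)² + (y − 48.659)² = 55.8185561632²
eq3−eq1, eq3−eq2 (x²,y² cancel):
  63.366·x − 42.826·y = -3356.433545
  7.692·x − 148.626·y = -3182.601794
det = 63.366·-148.626 − -42.826·7.692 = -9088.417524
x = (-3356.433545·-148.626 − -42.826·-3182.601794) / -9088.417524 = -39.892004
y = (63.366·-3182.601794 − -3356.433545·7.692) / -9088.417524 = 19.348919
|P − Q| = √((-39.892004 − -20.083)² + (19.348919 − -40.885)²) = 63.407584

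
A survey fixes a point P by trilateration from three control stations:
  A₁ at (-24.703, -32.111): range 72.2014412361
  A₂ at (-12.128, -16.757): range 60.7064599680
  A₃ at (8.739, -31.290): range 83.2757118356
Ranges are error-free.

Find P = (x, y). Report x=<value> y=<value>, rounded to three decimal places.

eq1: (x + 24.703)² + (y + 32.111)² = 72.2014412361²
eq2: (x + 12.128)² + (y + 16.757)² = 60.7064599680²
eq3: (x − 8.739)² + (y + 31.290)² = 83.2757118356²
eq3−eq2, eq3−eq1 (x²,y² cancel):
  -41.734·x + 29.066·y = 2622.021112
  -66.884·x − 1.642·y = 2307.716374
det = -41.734·-1.642 − 29.066·-66.884 = 2012.577572
x = (2622.021112·-1.642 − 29.066·2307.716374) / 2012.577572 = -35.467673
y = (-41.734·2307.716374 − 2622.021112·-66.884) / 2012.577572 = 39.283467

x=-35.468 y=39.283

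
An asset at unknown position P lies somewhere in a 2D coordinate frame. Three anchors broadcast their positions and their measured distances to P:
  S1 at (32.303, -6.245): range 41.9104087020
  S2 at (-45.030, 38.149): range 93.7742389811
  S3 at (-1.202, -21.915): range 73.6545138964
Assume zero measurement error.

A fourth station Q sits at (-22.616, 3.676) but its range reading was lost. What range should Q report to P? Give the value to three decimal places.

eq1: (x − 32.303)² + (y + 6.245)² = 41.9104087020²
eq2: (x + 45.030)² + (y − 38.149)² = 93.7742389811²
eq3: (x + 1.202)² + (y + 21.915)² = 73.6545138964²
eq3−eq1, eq3−eq2 (x²,y² cancel):
  67.010·x + 31.340·y = 4269.276865
  -87.656·x + 120.128·y = -367.285407
det = 67.010·120.128 − 31.340·-87.656 = 10796.916320
x = (4269.276865·120.128 − 31.340·-367.285407) / 10796.916320 = 48.566683
y = (67.010·-367.285407 − 4269.276865·-87.656) / 10796.916320 = 32.381092
|P − Q| = √((48.566683 − -22.616)² + (32.381092 − 3.676)²) = 76.752568

76.753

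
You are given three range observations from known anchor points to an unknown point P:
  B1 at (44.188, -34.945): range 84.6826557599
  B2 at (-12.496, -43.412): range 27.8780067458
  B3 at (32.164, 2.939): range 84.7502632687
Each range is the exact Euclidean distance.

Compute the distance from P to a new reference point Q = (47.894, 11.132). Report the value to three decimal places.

102.455

eq1: (x − 44.188)² + (y + 34.945)² = 84.6826557599²
eq2: (x + 12.496)² + (y + 43.412)² = 27.8780067458²
eq3: (x − 32.164)² + (y − 2.939)² = 84.7502632687²
eq3−eq1, eq3−eq2 (x²,y² cancel):
  24.048·x − 75.768·y = 2142.026690
  -89.320·x − 92.702·y = 7403.015007
det = 24.048·-92.702 − -75.768·-89.320 = -8996.895456
x = (2142.026690·-92.702 − -75.768·7403.015007) / -8996.895456 = -40.274057
y = (24.048·7403.015007 − 2142.026690·-89.320) / -8996.895456 = -41.053442
|P − Q| = √((-40.274057 − 47.894)² + (-41.053442 − 11.132)²) = 102.454510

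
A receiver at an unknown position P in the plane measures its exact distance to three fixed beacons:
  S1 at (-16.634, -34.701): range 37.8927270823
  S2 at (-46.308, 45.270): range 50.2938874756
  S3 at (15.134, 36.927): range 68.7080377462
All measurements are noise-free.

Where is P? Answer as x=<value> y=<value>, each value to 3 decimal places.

eq1: (x + 16.634)² + (y + 34.701)² = 37.8927270823²
eq2: (x + 46.308)² + (y − 45.270)² = 50.2938874756²
eq3: (x − 15.134)² + (y − 36.927)² = 68.7080377462²
eq3−eq1, eq3−eq2 (x²,y² cancel):
  -63.536·x − 143.256·y = 3173.143757
  -122.884·x + 16.686·y = 4792.481813
det = -63.536·16.686 − -143.256·-122.884 = -18664.032000
x = (3173.143757·16.686 − -143.256·4792.481813) / -18664.032000 = -39.621602
y = (-63.536·4792.481813 − 3173.143757·-122.884) / -18664.032000 = -4.577439

x=-39.622 y=-4.577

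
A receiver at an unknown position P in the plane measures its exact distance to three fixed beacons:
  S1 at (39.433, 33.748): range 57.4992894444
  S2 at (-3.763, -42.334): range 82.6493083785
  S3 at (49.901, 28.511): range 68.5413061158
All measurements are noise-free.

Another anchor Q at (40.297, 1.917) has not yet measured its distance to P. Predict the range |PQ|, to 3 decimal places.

eq1: (x − 39.433)² + (y − 33.748)² = 57.4992894444²
eq2: (x + 3.763)² + (y + 42.334)² = 82.6493083785²
eq3: (x − 49.901)² + (y − 28.511)² = 68.5413061158²
eq3−eq2, eq3−eq1 (x²,y² cancel):
  -107.328·x − 141.690·y = -3629.656728
  -20.936·x + 10.474·y = 782.644428
det = -107.328·10.474 − -141.690·-20.936 = -4090.575312
x = (-3629.656728·10.474 − -141.690·782.644428) / -4090.575312 = -17.815554
y = (-107.328·782.644428 − -3629.656728·-20.936) / -4090.575312 = 39.111896
|P − Q| = √((-17.815554 − 40.297)² + (39.111896 − 1.917)²) = 68.996588

68.997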